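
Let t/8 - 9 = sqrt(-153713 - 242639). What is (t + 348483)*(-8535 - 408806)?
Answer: -145466292255 - 26709824*I*sqrt(6193) ≈ -1.4547e+11 - 2.1019e+9*I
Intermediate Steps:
t = 72 + 64*I*sqrt(6193) (t = 72 + 8*sqrt(-153713 - 242639) = 72 + 8*sqrt(-396352) = 72 + 8*(8*I*sqrt(6193)) = 72 + 64*I*sqrt(6193) ≈ 72.0 + 5036.5*I)
(t + 348483)*(-8535 - 408806) = ((72 + 64*I*sqrt(6193)) + 348483)*(-8535 - 408806) = (348555 + 64*I*sqrt(6193))*(-417341) = -145466292255 - 26709824*I*sqrt(6193)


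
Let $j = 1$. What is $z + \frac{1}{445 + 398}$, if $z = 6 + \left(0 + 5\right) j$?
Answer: $\frac{9274}{843} \approx 11.001$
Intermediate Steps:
$z = 11$ ($z = 6 + \left(0 + 5\right) 1 = 6 + 5 \cdot 1 = 6 + 5 = 11$)
$z + \frac{1}{445 + 398} = 11 + \frac{1}{445 + 398} = 11 + \frac{1}{843} = \frac{9274}{843}$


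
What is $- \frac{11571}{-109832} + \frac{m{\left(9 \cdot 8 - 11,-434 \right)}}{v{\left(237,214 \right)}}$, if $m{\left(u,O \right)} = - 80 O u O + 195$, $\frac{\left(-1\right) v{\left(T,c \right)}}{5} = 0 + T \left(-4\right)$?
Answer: $- \frac{5047750137659}{26030184} \approx -1.9392 \cdot 10^{5}$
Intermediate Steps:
$v{\left(T,c \right)} = 20 T$ ($v{\left(T,c \right)} = - 5 \left(0 + T \left(-4\right)\right) = - 5 \left(0 - 4 T\right) = - 5 \left(- 4 T\right) = 20 T$)
$m{\left(u,O \right)} = 195 - 80 u O^{2}$ ($m{\left(u,O \right)} = - 80 O u O + 195 = - 80 u O^{2} + 195 = 195 - 80 u O^{2}$)
$- \frac{11571}{-109832} + \frac{m{\left(9 \cdot 8 - 11,-434 \right)}}{v{\left(237,214 \right)}} = - \frac{11571}{-109832} + \frac{195 - 80 \left(9 \cdot 8 - 11\right) \left(-434\right)^{2}}{20 \cdot 237} = \left(-11571\right) \left(- \frac{1}{109832}\right) + \frac{195 - 80 \left(72 - 11\right) 188356}{4740} = \frac{11571}{109832} + \left(195 - 4880 \cdot 188356\right) \frac{1}{4740} = \frac{11571}{109832} + \left(195 - 919177280\right) \frac{1}{4740} = \frac{11571}{109832} - \frac{183835417}{948} = - \frac{5047750137659}{26030184}$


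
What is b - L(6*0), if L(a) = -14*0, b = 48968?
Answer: 48968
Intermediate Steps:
L(a) = 0
b - L(6*0) = 48968 - 1*0 = 48968 + 0 = 48968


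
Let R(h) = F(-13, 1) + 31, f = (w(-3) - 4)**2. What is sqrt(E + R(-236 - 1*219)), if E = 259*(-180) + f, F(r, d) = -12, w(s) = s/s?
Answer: 16*I*sqrt(182) ≈ 215.85*I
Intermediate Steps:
w(s) = 1
f = 9 (f = (1 - 4)**2 = (-3)**2 = 9)
R(h) = 19 (R(h) = -12 + 31 = 19)
E = -46611 (E = 259*(-180) + 9 = -46620 + 9 = -46611)
sqrt(E + R(-236 - 1*219)) = sqrt(-46611 + 19) = sqrt(-46592) = 16*I*sqrt(182)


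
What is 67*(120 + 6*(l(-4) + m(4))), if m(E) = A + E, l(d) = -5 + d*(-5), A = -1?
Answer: 15276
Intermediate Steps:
l(d) = -5 - 5*d
m(E) = -1 + E
67*(120 + 6*(l(-4) + m(4))) = 67*(120 + 6*((-5 - 5*(-4)) + (-1 + 4))) = 67*(120 + 6*((-5 + 20) + 3)) = 67*(120 + 6*(15 + 3)) = 67*(120 + 6*18) = 67*(120 + 108) = 67*228 = 15276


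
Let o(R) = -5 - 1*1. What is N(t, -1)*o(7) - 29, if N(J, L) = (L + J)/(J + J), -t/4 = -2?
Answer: -253/8 ≈ -31.625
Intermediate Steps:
o(R) = -6 (o(R) = -5 - 1 = -6)
t = 8 (t = -4*(-2) = 8)
N(J, L) = (J + L)/(2*J) (N(J, L) = (J + L)/((2*J)) = (J + L)*(1/(2*J)) = (J + L)/(2*J))
N(t, -1)*o(7) - 29 = ((½)*(8 - 1)/8)*(-6) - 29 = ((½)*(⅛)*7)*(-6) - 29 = (7/16)*(-6) - 29 = -21/8 - 29 = -253/8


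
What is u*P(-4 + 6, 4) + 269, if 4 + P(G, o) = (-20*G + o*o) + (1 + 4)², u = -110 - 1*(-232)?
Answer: -97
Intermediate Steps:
u = 122 (u = -110 + 232 = 122)
P(G, o) = 21 + o² - 20*G (P(G, o) = -4 + ((-20*G + o*o) + (1 + 4)²) = -4 + ((-20*G + o²) + 5²) = -4 + ((o² - 20*G) + 25) = -4 + (25 + o² - 20*G) = 21 + o² - 20*G)
u*P(-4 + 6, 4) + 269 = 122*(21 + 4² - 20*(-4 + 6)) + 269 = 122*(21 + 16 - 20*2) + 269 = 122*(21 + 16 - 40) + 269 = 122*(-3) + 269 = -366 + 269 = -97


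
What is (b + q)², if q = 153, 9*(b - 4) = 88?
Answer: 2253001/81 ≈ 27815.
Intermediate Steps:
b = 124/9 (b = 4 + (⅑)*88 = 4 + 88/9 = 124/9 ≈ 13.778)
(b + q)² = (124/9 + 153)² = (1501/9)² = 2253001/81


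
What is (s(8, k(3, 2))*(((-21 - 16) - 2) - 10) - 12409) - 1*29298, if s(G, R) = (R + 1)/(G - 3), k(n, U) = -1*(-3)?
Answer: -208731/5 ≈ -41746.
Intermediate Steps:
k(n, U) = 3
s(G, R) = (1 + R)/(-3 + G)
(s(8, k(3, 2))*(((-21 - 16) - 2) - 10) - 12409) - 1*29298 = (((1 + 3)/(-3 + 8))*(((-21 - 16) - 2) - 10) - 12409) - 1*29298 = ((4/5)*((-37 - 2) - 10) - 12409) - 29298 = (((⅕)*4)*(-39 - 10) - 12409) - 29298 = ((⅘)*(-49) - 12409) - 29298 = (-196/5 - 12409) - 29298 = -62241/5 - 29298 = -208731/5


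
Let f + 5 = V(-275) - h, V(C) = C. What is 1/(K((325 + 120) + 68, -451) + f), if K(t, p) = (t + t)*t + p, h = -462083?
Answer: 1/987690 ≈ 1.0125e-6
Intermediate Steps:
K(t, p) = p + 2*t² (K(t, p) = (2*t)*t + p = 2*t² + p = p + 2*t²)
f = 461803 (f = -5 + (-275 - 1*(-462083)) = -5 + (-275 + 462083) = -5 + 461808 = 461803)
1/(K((325 + 120) + 68, -451) + f) = 1/((-451 + 2*((325 + 120) + 68)²) + 461803) = 1/((-451 + 2*(445 + 68)²) + 461803) = 1/((-451 + 2*513²) + 461803) = 1/((-451 + 2*263169) + 461803) = 1/((-451 + 526338) + 461803) = 1/(525887 + 461803) = 1/987690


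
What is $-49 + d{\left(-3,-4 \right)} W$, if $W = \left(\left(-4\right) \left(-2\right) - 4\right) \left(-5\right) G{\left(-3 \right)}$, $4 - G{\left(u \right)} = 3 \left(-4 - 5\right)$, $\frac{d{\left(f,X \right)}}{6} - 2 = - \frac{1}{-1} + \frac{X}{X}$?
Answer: $-14929$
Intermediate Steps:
$d{\left(f,X \right)} = 24$ ($d{\left(f,X \right)} = 12 + 6 \left(- \frac{1}{-1} + \frac{X}{X}\right) = 12 + 6 \left(\left(-1\right) \left(-1\right) + 1\right) = 12 + 6 \left(1 + 1\right) = 12 + 6 \cdot 2 = 12 + 12 = 24$)
$G{\left(u \right)} = 31$ ($G{\left(u \right)} = 4 - 3 \left(-4 - 5\right) = 4 - 3 \left(-9\right) = 4 - -27 = 4 + 27 = 31$)
$W = -620$ ($W = \left(\left(-4\right) \left(-2\right) - 4\right) \left(-5\right) 31 = \left(8 - 4\right) \left(-5\right) 31 = 4 \left(-5\right) 31 = \left(-20\right) 31 = -620$)
$-49 + d{\left(-3,-4 \right)} W = -49 + 24 \left(-620\right) = -49 - 14880 = -14929$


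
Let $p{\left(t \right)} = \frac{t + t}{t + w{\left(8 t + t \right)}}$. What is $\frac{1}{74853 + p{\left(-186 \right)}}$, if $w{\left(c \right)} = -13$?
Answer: $\frac{199}{14896119} \approx 1.3359 \cdot 10^{-5}$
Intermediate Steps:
$p{\left(t \right)} = \frac{2 t}{-13 + t}$ ($p{\left(t \right)} = \frac{t + t}{t - 13} = \frac{2 t}{-13 + t}$)
$\frac{1}{74853 + p{\left(-186 \right)}} = \frac{1}{74853 + 2 \left(-186\right) \frac{1}{-13 - 186}} = \frac{1}{74853 + 2 \left(-186\right) \frac{1}{-199}} = \frac{1}{74853 + 2 \left(-186\right) \left(- \frac{1}{199}\right)} = \frac{1}{74853 + \frac{372}{199}} = \frac{1}{\frac{14896119}{199}} = \frac{199}{14896119}$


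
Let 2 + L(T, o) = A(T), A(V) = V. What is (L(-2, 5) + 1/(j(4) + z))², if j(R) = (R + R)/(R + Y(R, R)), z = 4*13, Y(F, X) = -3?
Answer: 57121/3600 ≈ 15.867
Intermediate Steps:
L(T, o) = -2 + T
z = 52
j(R) = 2*R/(-3 + R) (j(R) = (R + R)/(R - 3) = (2*R)/(-3 + R) = 2*R/(-3 + R))
(L(-2, 5) + 1/(j(4) + z))² = ((-2 - 2) + 1/(2*4/(-3 + 4) + 52))² = (-4 + 1/(2*4/1 + 52))² = (-4 + 1/(2*4*1 + 52))² = (-4 + 1/(8 + 52))² = (-4 + 1/60)² = (-239/60)² = 57121/3600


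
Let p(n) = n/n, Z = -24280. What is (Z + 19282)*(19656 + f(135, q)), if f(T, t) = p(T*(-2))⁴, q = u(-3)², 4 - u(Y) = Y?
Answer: -98245686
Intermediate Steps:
u(Y) = 4 - Y
p(n) = 1
q = 49 (q = (4 - 1*(-3))² = (4 + 3)² = 7² = 49)
f(T, t) = 1 (f(T, t) = 1⁴ = 1)
(Z + 19282)*(19656 + f(135, q)) = (-24280 + 19282)*(19656 + 1) = -4998*19657 = -98245686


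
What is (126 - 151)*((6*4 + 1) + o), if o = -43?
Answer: 450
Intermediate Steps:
(126 - 151)*((6*4 + 1) + o) = (126 - 151)*((6*4 + 1) - 43) = -25*((24 + 1) - 43) = -25*(25 - 43) = -25*(-18) = 450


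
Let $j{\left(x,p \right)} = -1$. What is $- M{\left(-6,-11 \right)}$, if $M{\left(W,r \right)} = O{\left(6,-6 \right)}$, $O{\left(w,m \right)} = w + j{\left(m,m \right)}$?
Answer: $-5$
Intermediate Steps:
$O{\left(w,m \right)} = -1 + w$ ($O{\left(w,m \right)} = w - 1 = -1 + w$)
$M{\left(W,r \right)} = 5$ ($M{\left(W,r \right)} = -1 + 6 = 5$)
$- M{\left(-6,-11 \right)} = \left(-1\right) 5 = -5$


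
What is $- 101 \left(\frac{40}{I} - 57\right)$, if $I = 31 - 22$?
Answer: $\frac{47773}{9} \approx 5308.1$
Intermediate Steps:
$I = 9$
$- 101 \left(\frac{40}{I} - 57\right) = - 101 \left(\frac{40}{9} - 57\right) = \left(-101\right) \left(- \frac{473}{9}\right) = \frac{47773}{9}$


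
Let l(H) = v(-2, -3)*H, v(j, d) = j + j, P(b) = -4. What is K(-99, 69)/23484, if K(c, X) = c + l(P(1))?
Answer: -83/23484 ≈ -0.0035343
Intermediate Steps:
v(j, d) = 2*j
l(H) = -4*H (l(H) = (2*(-2))*H = -4*H)
K(c, X) = 16 + c (K(c, X) = c - 4*(-4) = c + 16 = 16 + c)
K(-99, 69)/23484 = (16 - 99)/23484 = -83*1/23484 = -83/23484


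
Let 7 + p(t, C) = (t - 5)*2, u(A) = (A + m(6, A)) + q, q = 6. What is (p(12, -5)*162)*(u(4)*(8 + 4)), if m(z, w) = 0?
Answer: 136080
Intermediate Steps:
u(A) = 6 + A (u(A) = (A + 0) + 6 = A + 6 = 6 + A)
p(t, C) = -17 + 2*t (p(t, C) = -7 + (t - 5)*2 = -7 + (-5 + t)*2 = -7 + (-10 + 2*t) = -17 + 2*t)
(p(12, -5)*162)*(u(4)*(8 + 4)) = ((-17 + 2*12)*162)*((6 + 4)*(8 + 4)) = ((-17 + 24)*162)*(10*12) = (7*162)*120 = 1134*120 = 136080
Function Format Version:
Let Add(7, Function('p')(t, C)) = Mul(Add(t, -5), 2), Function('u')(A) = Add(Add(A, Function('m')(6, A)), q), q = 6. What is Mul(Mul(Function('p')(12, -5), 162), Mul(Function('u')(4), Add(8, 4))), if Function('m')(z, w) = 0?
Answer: 136080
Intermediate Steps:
Function('u')(A) = Add(6, A) (Function('u')(A) = Add(Add(A, 0), 6) = Add(A, 6) = Add(6, A))
Function('p')(t, C) = Add(-17, Mul(2, t)) (Function('p')(t, C) = Add(-7, Mul(Add(t, -5), 2)) = Add(-7, Mul(Add(-5, t), 2)) = Add(-7, Add(-10, Mul(2, t))) = Add(-17, Mul(2, t)))
Mul(Mul(Function('p')(12, -5), 162), Mul(Function('u')(4), Add(8, 4))) = Mul(Mul(Add(-17, Mul(2, 12)), 162), Mul(Add(6, 4), Add(8, 4))) = Mul(Mul(Add(-17, 24), 162), Mul(10, 12)) = Mul(Mul(7, 162), 120) = Mul(1134, 120) = 136080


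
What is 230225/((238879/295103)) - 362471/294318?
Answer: 19995904284779641/70306389522 ≈ 2.8441e+5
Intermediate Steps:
230225/((238879/295103)) - 362471/294318 = 230225/((238879*(1/295103))) - 362471*1/294318 = 230225/(238879/295103) - 362471/294318 = 230225*(295103/238879) - 362471/294318 = 67940088175/238879 - 362471/294318 = 19995904284779641/70306389522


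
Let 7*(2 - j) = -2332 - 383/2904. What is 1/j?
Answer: 20328/6813167 ≈ 0.0029836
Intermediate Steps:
j = 6813167/20328 (j = 2 - (-2332 - 383/2904)/7 = 2 - ⅐*(-6772511/2904) = 2 + 6772511/20328 = 6813167/20328 ≈ 335.16)
1/j = 1/(6813167/20328) = 20328/6813167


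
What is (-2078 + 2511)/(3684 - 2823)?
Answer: 433/861 ≈ 0.50290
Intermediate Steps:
(-2078 + 2511)/(3684 - 2823) = 433/861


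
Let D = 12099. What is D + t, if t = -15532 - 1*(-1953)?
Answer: -1480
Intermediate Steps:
t = -13579 (t = -15532 + 1953 = -13579)
D + t = 12099 - 13579 = -1480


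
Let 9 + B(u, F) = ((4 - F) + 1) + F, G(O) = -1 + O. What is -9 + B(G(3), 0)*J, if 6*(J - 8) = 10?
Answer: -143/3 ≈ -47.667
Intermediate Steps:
J = 29/3 (J = 8 + (⅙)*10 = 8 + 5/3 = 29/3 ≈ 9.6667)
B(u, F) = -4 (B(u, F) = -9 + (((4 - F) + 1) + F) = -9 + ((5 - F) + F) = -9 + 5 = -4)
-9 + B(G(3), 0)*J = -9 - 4*29/3 = -9 - 116/3 = -143/3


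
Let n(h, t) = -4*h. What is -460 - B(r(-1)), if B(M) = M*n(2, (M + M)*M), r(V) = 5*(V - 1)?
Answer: -540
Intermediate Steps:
r(V) = -5 + 5*V (r(V) = 5*(-1 + V) = -5 + 5*V)
B(M) = -8*M (B(M) = M*(-4*2) = M*(-8) = -8*M)
-460 - B(r(-1)) = -460 - (-8)*(-5 + 5*(-1)) = -460 - (-8)*(-5 - 5) = -460 - (-8)*(-10) = -460 - 1*80 = -460 - 80 = -540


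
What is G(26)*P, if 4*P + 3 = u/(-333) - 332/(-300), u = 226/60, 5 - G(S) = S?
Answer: 665959/66600 ≈ 9.9994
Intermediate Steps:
G(S) = 5 - S
u = 113/30 (u = 226*(1/60) = 113/30 ≈ 3.7667)
P = -95137/199800 (P = -3/4 + ((113/30)/(-333) - 332/(-300))/4 = -3/4 + ((113/30)*(-1/333) - 332*(-1/300))/4 = -3/4 + (-113/9990 + 83/75)/4 = -3/4 + (1/4)*(54713/49950) = -3/4 + 54713/199800 = -95137/199800 ≈ -0.47616)
G(26)*P = (5 - 1*26)*(-95137/199800) = (5 - 26)*(-95137/199800) = -21*(-95137/199800) = 665959/66600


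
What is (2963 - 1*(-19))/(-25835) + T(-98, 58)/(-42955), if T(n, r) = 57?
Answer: -25912881/221948485 ≈ -0.11675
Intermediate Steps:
(2963 - 1*(-19))/(-25835) + T(-98, 58)/(-42955) = (2963 - 1*(-19))/(-25835) + 57/(-42955) = (2963 + 19)*(-1/25835) + 57*(-1/42955) = 2982*(-1/25835) - 57/42955 = -2982/25835 - 57/42955 = -25912881/221948485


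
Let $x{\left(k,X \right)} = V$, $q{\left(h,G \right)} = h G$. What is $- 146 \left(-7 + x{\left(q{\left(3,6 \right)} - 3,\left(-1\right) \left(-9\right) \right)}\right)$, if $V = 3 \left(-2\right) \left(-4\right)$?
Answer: $-2482$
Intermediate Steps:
$q{\left(h,G \right)} = G h$
$V = 24$ ($V = \left(-6\right) \left(-4\right) = 24$)
$x{\left(k,X \right)} = 24$
$- 146 \left(-7 + x{\left(q{\left(3,6 \right)} - 3,\left(-1\right) \left(-9\right) \right)}\right) = - 146 \left(-7 + 24\right) = \left(-146\right) 17 = -2482$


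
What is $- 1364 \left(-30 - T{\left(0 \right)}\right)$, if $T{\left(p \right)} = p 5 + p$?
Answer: $40920$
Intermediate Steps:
$T{\left(p \right)} = 6 p$ ($T{\left(p \right)} = 5 p + p = 6 p$)
$- 1364 \left(-30 - T{\left(0 \right)}\right) = - 1364 \left(-30 - 6 \cdot 0\right) = - 1364 \left(-30 - 0\right) = - 1364 \left(-30 + 0\right) = \left(-1364\right) \left(-30\right) = 40920$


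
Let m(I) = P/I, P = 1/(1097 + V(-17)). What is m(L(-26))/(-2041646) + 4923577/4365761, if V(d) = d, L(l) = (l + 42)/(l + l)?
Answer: 43425509619800333/38505622244857920 ≈ 1.1278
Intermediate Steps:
L(l) = (42 + l)/(2*l) (L(l) = (42 + l)/((2*l)) = (42 + l)*(1/(2*l)) = (42 + l)/(2*l))
P = 1/1080 (P = 1/(1097 - 17) = 1/1080 ≈ 0.00092593)
m(I) = 1/(1080*I)
m(L(-26))/(-2041646) + 4923577/4365761 = (1/(1080*(((½)*(42 - 26)/(-26)))))/(-2041646) + 4923577/4365761 = (1/(1080*(((½)*(-1/26)*16))))*(-1/2041646) + 4923577*(1/4365761) = (1/(1080*(-4/13)))*(-1/2041646) + 4923577/4365761 = ((1/1080)*(-13/4))*(-1/2041646) + 4923577/4365761 = -13/4320*(-1/2041646) + 4923577/4365761 = 13/8819910720 + 4923577/4365761 = 43425509619800333/38505622244857920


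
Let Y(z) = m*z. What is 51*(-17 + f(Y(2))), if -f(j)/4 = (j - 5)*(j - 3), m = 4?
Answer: -3927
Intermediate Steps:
Y(z) = 4*z
f(j) = -4*(-5 + j)*(-3 + j) (f(j) = -4*(j - 5)*(j - 3) = -4*(-5 + j)*(-3 + j))
51*(-17 + f(Y(2))) = 51*(-17 + (-60 - 4*(4*2)**2 + 32*(4*2))) = 51*(-17 + (-60 - 4*8**2 + 32*8)) = 51*(-17 + (-60 - 4*64 + 256)) = 51*(-17 + (-60 - 256 + 256)) = 51*(-17 - 60) = 51*(-77) = -3927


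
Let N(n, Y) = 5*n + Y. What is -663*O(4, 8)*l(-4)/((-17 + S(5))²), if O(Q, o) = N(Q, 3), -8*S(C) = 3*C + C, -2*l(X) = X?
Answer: -3128/39 ≈ -80.205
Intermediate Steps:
l(X) = -X/2
S(C) = -C/2 (S(C) = -(3*C + C)/8 = -C/2)
N(n, Y) = Y + 5*n
O(Q, o) = 3 + 5*Q
-663*O(4, 8)*l(-4)/((-17 + S(5))²) = -663*(3 + 5*4)*(-½*(-4))/((-17 - ½*5)²) = -663*(3 + 20)*2/((-17 - 5/2)²) = -663*23*2/((-39/2)²) = -30498/1521/4 = -30498*4/1521 = -663*184/1521 = -3128/39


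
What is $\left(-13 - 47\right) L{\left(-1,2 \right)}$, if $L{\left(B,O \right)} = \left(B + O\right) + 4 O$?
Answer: $-540$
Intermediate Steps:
$L{\left(B,O \right)} = B + 5 O$
$\left(-13 - 47\right) L{\left(-1,2 \right)} = \left(-13 - 47\right) \left(-1 + 5 \cdot 2\right) = - 60 \left(-1 + 10\right) = \left(-60\right) 9 = -540$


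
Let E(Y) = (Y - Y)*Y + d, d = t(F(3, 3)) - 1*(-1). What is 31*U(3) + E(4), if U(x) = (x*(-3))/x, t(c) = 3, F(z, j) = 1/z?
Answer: -89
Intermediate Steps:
d = 4 (d = 3 - 1*(-1) = 3 + 1 = 4)
U(x) = -3 (U(x) = (-3*x)/x = -3)
E(Y) = 4 (E(Y) = (Y - Y)*Y + 4 = 0*Y + 4 = 0 + 4 = 4)
31*U(3) + E(4) = 31*(-3) + 4 = -93 + 4 = -89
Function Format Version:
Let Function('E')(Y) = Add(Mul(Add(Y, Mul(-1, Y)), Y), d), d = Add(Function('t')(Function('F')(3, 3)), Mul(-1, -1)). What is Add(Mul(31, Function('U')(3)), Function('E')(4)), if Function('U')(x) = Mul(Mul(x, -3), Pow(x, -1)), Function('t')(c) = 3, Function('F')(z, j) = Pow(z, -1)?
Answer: -89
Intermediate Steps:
d = 4 (d = Add(3, Mul(-1, -1)) = Add(3, 1) = 4)
Function('U')(x) = -3 (Function('U')(x) = Mul(Mul(-3, x), Pow(x, -1)) = -3)
Function('E')(Y) = 4 (Function('E')(Y) = Add(Mul(Add(Y, Mul(-1, Y)), Y), 4) = Add(Mul(0, Y), 4) = Add(0, 4) = 4)
Add(Mul(31, Function('U')(3)), Function('E')(4)) = Add(Mul(31, -3), 4) = Add(-93, 4) = -89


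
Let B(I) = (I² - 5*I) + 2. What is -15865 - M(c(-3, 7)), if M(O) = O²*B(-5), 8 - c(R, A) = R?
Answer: -22157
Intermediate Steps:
B(I) = 2 + I² - 5*I
c(R, A) = 8 - R
M(O) = 52*O² (M(O) = O²*(2 + (-5)² - 5*(-5)) = O²*(2 + 25 + 25) = O²*52 = 52*O²)
-15865 - M(c(-3, 7)) = -15865 - 52*(8 - 1*(-3))² = -15865 - 52*(8 + 3)² = -15865 - 52*11² = -15865 - 52*121 = -15865 - 1*6292 = -15865 - 6292 = -22157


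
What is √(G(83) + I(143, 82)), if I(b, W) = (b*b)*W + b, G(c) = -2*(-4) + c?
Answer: 2*√419263 ≈ 1295.0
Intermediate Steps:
G(c) = 8 + c
I(b, W) = b + W*b² (I(b, W) = b²*W + b = W*b² + b = b + W*b²)
√(G(83) + I(143, 82)) = √((8 + 83) + 143*(1 + 82*143)) = √(91 + 143*(1 + 11726)) = √(91 + 143*11727) = √(91 + 1676961) = √1677052 = 2*√419263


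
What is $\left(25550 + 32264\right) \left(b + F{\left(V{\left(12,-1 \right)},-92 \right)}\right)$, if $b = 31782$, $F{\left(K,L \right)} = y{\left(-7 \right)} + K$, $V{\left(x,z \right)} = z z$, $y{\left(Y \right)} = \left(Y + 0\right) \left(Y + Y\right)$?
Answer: $1843168134$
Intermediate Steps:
$y{\left(Y \right)} = 2 Y^{2}$ ($y{\left(Y \right)} = Y 2 Y = 2 Y^{2}$)
$V{\left(x,z \right)} = z^{2}$
$F{\left(K,L \right)} = 98 + K$ ($F{\left(K,L \right)} = 2 \left(-7\right)^{2} + K = 2 \cdot 49 + K = 98 + K$)
$\left(25550 + 32264\right) \left(b + F{\left(V{\left(12,-1 \right)},-92 \right)}\right) = \left(25550 + 32264\right) \left(31782 + \left(98 + \left(-1\right)^{2}\right)\right) = 57814 \left(31782 + \left(98 + 1\right)\right) = 57814 \left(31782 + 99\right) = 57814 \cdot 31881 = 1843168134$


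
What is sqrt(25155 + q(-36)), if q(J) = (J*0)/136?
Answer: 3*sqrt(2795) ≈ 158.60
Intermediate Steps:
q(J) = 0 (q(J) = 0*(1/136) = 0)
sqrt(25155 + q(-36)) = sqrt(25155 + 0) = sqrt(25155) = 3*sqrt(2795)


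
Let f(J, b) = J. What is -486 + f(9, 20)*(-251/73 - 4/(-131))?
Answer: -4940919/9563 ≈ -516.67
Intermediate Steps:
-486 + f(9, 20)*(-251/73 - 4/(-131)) = -486 + 9*(-251/73 - 4/(-131)) = -486 + 9*(-251*1/73 - 4*(-1/131)) = -486 + 9*(-251/73 + 4/131) = -486 + 9*(-32589/9563) = -486 - 293301/9563 = -4940919/9563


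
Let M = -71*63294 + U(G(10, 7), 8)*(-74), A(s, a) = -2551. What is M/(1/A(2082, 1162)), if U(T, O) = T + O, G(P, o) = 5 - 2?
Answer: 11465949088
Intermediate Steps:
G(P, o) = 3
U(T, O) = O + T
M = -4494688 (M = -71*63294 + (8 + 3)*(-74) = -4493874 + 11*(-74) = -4493874 - 814 = -4494688)
M/(1/A(2082, 1162)) = -4494688/(1/(-2551)) = -4494688/(-1/2551) = -4494688*(-2551) = 11465949088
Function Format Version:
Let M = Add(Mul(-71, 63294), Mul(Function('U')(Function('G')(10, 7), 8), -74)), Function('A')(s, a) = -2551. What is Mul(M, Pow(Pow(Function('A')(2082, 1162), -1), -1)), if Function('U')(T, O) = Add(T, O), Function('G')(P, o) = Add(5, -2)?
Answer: 11465949088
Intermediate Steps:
Function('G')(P, o) = 3
Function('U')(T, O) = Add(O, T)
M = -4494688 (M = Add(Mul(-71, 63294), Mul(Add(8, 3), -74)) = Add(-4493874, Mul(11, -74)) = Add(-4493874, -814) = -4494688)
Mul(M, Pow(Pow(Function('A')(2082, 1162), -1), -1)) = Mul(-4494688, Pow(Pow(-2551, -1), -1)) = Mul(-4494688, Pow(Rational(-1, 2551), -1)) = Mul(-4494688, -2551) = 11465949088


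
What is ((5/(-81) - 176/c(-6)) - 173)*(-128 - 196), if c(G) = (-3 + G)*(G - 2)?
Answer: 56864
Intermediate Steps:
c(G) = (-3 + G)*(-2 + G)
((5/(-81) - 176/c(-6)) - 173)*(-128 - 196) = ((5/(-81) - 176/(6 + (-6)² - 5*(-6))) - 173)*(-128 - 196) = ((5*(-1/81) - 176/(6 + 36 + 30)) - 173)*(-324) = ((-5/81 - 176/72) - 173)*(-324) = ((-5/81 - 176*1/72) - 173)*(-324) = ((-5/81 - 22/9) - 173)*(-324) = (-203/81 - 173)*(-324) = -14216/81*(-324) = 56864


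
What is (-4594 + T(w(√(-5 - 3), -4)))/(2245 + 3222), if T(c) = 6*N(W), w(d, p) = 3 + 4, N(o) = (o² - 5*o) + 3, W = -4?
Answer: -4360/5467 ≈ -0.79751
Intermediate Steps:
N(o) = 3 + o² - 5*o
w(d, p) = 7
T(c) = 234 (T(c) = 6*(3 + (-4)² - 5*(-4)) = 6*(3 + 16 + 20) = 6*39 = 234)
(-4594 + T(w(√(-5 - 3), -4)))/(2245 + 3222) = (-4594 + 234)/(2245 + 3222) = -4360/5467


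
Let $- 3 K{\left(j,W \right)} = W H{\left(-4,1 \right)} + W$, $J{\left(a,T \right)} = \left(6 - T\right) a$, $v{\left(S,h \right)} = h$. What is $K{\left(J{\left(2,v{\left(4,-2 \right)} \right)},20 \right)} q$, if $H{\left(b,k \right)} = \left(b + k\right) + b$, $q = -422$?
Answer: $-16880$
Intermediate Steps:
$J{\left(a,T \right)} = a \left(6 - T\right)$
$H{\left(b,k \right)} = k + 2 b$
$K{\left(j,W \right)} = 2 W$ ($K{\left(j,W \right)} = - \frac{W \left(1 + 2 \left(-4\right)\right) + W}{3} = - \frac{W \left(1 - 8\right) + W}{3} = - \frac{W \left(-7\right) + W}{3} = - \frac{- 7 W + W}{3} = - \frac{\left(-6\right) W}{3} = 2 W$)
$K{\left(J{\left(2,v{\left(4,-2 \right)} \right)},20 \right)} q = 2 \cdot 20 \left(-422\right) = 40 \left(-422\right) = -16880$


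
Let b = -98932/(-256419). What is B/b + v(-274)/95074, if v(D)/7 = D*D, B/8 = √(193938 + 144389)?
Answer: 37538/6791 + 512838*√338327/24733 ≈ 12066.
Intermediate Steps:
B = 8*√338327 (B = 8*√(193938 + 144389) = 8*√338327 ≈ 4653.3)
b = 98932/256419 (b = -98932*(-1)/256419 = -1*(-98932/256419) = 98932/256419 ≈ 0.38582)
v(D) = 7*D² (v(D) = 7*(D*D) = 7*D²)
B/b + v(-274)/95074 = (8*√338327)/(98932/256419) + (7*(-274)²)/95074 = (8*√338327)*(256419/98932) + (7*75076)*(1/95074) = 512838*√338327/24733 + 525532*(1/95074) = 512838*√338327/24733 + 37538/6791 = 37538/6791 + 512838*√338327/24733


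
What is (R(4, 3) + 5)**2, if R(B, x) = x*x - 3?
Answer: 121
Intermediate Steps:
R(B, x) = -3 + x**2 (R(B, x) = x**2 - 3 = -3 + x**2)
(R(4, 3) + 5)**2 = ((-3 + 3**2) + 5)**2 = ((-3 + 9) + 5)**2 = (6 + 5)**2 = 11**2 = 121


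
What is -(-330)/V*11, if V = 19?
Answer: 3630/19 ≈ 191.05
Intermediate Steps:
-(-330)/V*11 = -(-330)/19*11 = -22*(-15/19)*11 = (330/19)*11 = 3630/19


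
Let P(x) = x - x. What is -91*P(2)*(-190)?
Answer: 0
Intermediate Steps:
P(x) = 0
-91*P(2)*(-190) = -91*0*(-190) = 0*(-190) = 0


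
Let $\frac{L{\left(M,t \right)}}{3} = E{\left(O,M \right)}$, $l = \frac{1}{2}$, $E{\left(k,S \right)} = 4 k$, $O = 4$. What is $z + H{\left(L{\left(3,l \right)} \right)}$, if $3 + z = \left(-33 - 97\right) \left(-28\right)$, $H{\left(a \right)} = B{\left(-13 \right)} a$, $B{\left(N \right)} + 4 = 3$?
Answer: $3589$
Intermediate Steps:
$B{\left(N \right)} = -1$ ($B{\left(N \right)} = -4 + 3 = -1$)
$l = \frac{1}{2} \approx 0.5$
$L{\left(M,t \right)} = 48$ ($L{\left(M,t \right)} = 3 \cdot 4 \cdot 4 = 3 \cdot 16 = 48$)
$H{\left(a \right)} = - a$
$z = 3637$ ($z = -3 + \left(-33 - 97\right) \left(-28\right) = -3 - -3640 = -3 + 3640 = 3637$)
$z + H{\left(L{\left(3,l \right)} \right)} = 3637 - 48 = 3589$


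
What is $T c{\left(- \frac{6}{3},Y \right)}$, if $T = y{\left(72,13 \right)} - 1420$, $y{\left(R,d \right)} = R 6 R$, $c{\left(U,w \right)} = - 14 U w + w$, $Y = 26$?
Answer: $22381736$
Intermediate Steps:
$c{\left(U,w \right)} = w - 14 U w$ ($c{\left(U,w \right)} = - 14 U w + w = w - 14 U w$)
$y{\left(R,d \right)} = 6 R^{2}$ ($y{\left(R,d \right)} = 6 R R = 6 R^{2}$)
$T = 29684$ ($T = 6 \cdot 72^{2} - 1420 = 6 \cdot 5184 - 1420 = 31104 - 1420 = 29684$)
$T c{\left(- \frac{6}{3},Y \right)} = 29684 \cdot 26 \left(1 - 14 \left(- \frac{6}{3}\right)\right) = 29684 \cdot 26 \left(1 - 14 \left(\left(-6\right) \frac{1}{3}\right)\right) = 29684 \cdot 26 \left(1 - -28\right) = 29684 \cdot 26 \left(1 + 28\right) = 29684 \cdot 26 \cdot 29 = 29684 \cdot 754 = 22381736$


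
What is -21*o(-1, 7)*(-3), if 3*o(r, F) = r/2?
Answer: -21/2 ≈ -10.500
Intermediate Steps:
o(r, F) = r/6 (o(r, F) = (r/2)/3 = r/6)
-21*o(-1, 7)*(-3) = -7*(-1)/2*(-3) = -21*(-⅙)*(-3) = (7/2)*(-3) = -21/2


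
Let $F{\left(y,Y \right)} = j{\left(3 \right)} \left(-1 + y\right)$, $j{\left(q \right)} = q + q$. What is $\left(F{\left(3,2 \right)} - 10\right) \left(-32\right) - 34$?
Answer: $-98$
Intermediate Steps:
$j{\left(q \right)} = 2 q$
$F{\left(y,Y \right)} = -6 + 6 y$ ($F{\left(y,Y \right)} = 2 \cdot 3 \left(-1 + y\right) = 6 \left(-1 + y\right) = -6 + 6 y$)
$\left(F{\left(3,2 \right)} - 10\right) \left(-32\right) - 34 = \left(\left(-6 + 6 \cdot 3\right) - 10\right) \left(-32\right) - 34 = \left(\left(-6 + 18\right) - 10\right) \left(-32\right) - 34 = \left(12 - 10\right) \left(-32\right) - 34 = 2 \left(-32\right) - 34 = -64 - 34 = -98$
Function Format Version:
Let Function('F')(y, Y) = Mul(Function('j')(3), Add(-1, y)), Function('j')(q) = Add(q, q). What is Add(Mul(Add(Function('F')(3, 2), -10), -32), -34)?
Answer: -98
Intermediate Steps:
Function('j')(q) = Mul(2, q)
Function('F')(y, Y) = Add(-6, Mul(6, y)) (Function('F')(y, Y) = Mul(Mul(2, 3), Add(-1, y)) = Mul(6, Add(-1, y)) = Add(-6, Mul(6, y)))
Add(Mul(Add(Function('F')(3, 2), -10), -32), -34) = Add(Mul(Add(Add(-6, Mul(6, 3)), -10), -32), -34) = Add(Mul(Add(Add(-6, 18), -10), -32), -34) = Add(Mul(Add(12, -10), -32), -34) = Add(Mul(2, -32), -34) = Add(-64, -34) = -98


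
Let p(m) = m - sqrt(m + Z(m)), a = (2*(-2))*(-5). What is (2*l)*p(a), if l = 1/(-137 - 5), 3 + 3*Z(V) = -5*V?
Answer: -20/71 + I*sqrt(129)/213 ≈ -0.28169 + 0.053323*I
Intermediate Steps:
Z(V) = -1 - 5*V/3 (Z(V) = -1 + (-5*V)/3 = -1 - 5*V/3)
a = 20 (a = -4*(-5) = 20)
l = -1/142 (l = 1/(-142) = -1/142 ≈ -0.0070423)
p(m) = m - sqrt(-1 - 2*m/3) (p(m) = m - sqrt(m + (-1 - 5*m/3)) = m - sqrt(-1 - 2*m/3))
(2*l)*p(a) = (2*(-1/142))*(20 - sqrt(-9 - 6*20)/3) = -(20 - sqrt(-9 - 120)/3)/71 = -(20 - I*sqrt(129)/3)/71 = -20/71 + I*sqrt(129)/213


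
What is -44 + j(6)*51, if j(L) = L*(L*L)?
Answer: 10972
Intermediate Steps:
j(L) = L³ (j(L) = L*L² = L³)
-44 + j(6)*51 = -44 + 6³*51 = -44 + 216*51 = -44 + 11016 = 10972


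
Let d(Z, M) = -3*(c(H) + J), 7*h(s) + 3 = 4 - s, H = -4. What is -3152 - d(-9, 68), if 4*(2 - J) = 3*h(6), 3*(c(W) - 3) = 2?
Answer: -87735/28 ≈ -3133.4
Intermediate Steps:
c(W) = 11/3 (c(W) = 3 + (⅓)*2 = 3 + ⅔ = 11/3)
h(s) = ⅐ - s/7 (h(s) = -3/7 + (4 - s)/7 = -3/7 + (4/7 - s/7) = ⅐ - s/7)
J = 71/28 (J = 2 - 3*(⅐ - ⅐*6)/4 = 2 - 3*(⅐ - 6/7)/4 = 2 - 3*(-5)/(4*7) = 2 - ¼*(-15/7) = 2 + 15/28 = 71/28 ≈ 2.5357)
d(Z, M) = -521/28 (d(Z, M) = -3*(11/3 + 71/28) = -3*521/84 = -521/28)
-3152 - d(-9, 68) = -3152 - 1*(-521/28) = -3152 + 521/28 = -87735/28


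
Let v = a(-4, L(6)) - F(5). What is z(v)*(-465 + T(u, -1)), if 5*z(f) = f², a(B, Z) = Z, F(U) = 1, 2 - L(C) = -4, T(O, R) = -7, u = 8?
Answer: -2360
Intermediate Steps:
L(C) = 6 (L(C) = 2 - 1*(-4) = 2 + 4 = 6)
v = 5 (v = 6 - 1*1 = 6 - 1 = 5)
z(f) = f²/5
z(v)*(-465 + T(u, -1)) = ((⅕)*5²)*(-465 - 7) = ((⅕)*25)*(-472) = 5*(-472) = -2360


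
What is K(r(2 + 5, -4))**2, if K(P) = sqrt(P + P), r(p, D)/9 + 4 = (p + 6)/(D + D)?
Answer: -405/4 ≈ -101.25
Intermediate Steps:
r(p, D) = -36 + 9*(6 + p)/(2*D) (r(p, D) = -36 + 9*((p + 6)/(D + D)) = -36 + 9*((6 + p)/((2*D))) = -36 + 9*((6 + p)*(1/(2*D))) = -36 + 9*((6 + p)/(2*D)) = -36 + 9*(6 + p)/(2*D))
K(P) = sqrt(2)*sqrt(P) (K(P) = sqrt(2*P) = sqrt(2)*sqrt(P))
K(r(2 + 5, -4))**2 = (sqrt(2)*sqrt((9/2)*(6 + (2 + 5) - 8*(-4))/(-4)))**2 = (sqrt(2)*sqrt((9/2)*(-1/4)*(6 + 7 + 32)))**2 = (sqrt(2)*sqrt((9/2)*(-1/4)*45))**2 = (sqrt(2)*sqrt(-405/8))**2 = (sqrt(2)*(9*I*sqrt(10)/4))**2 = (9*I*sqrt(5)/2)**2 = -405/4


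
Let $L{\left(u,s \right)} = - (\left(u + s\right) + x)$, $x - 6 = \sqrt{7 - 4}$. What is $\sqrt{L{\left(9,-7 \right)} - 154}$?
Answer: $\sqrt{-162 - \sqrt{3}} \approx 12.796 i$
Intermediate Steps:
$x = 6 + \sqrt{3}$ ($x = 6 + \sqrt{7 - 4} = 6 + \sqrt{3} \approx 7.732$)
$L{\left(u,s \right)} = -6 - s - u - \sqrt{3}$ ($L{\left(u,s \right)} = - (\left(u + s\right) + \left(6 + \sqrt{3}\right)) = - (\left(s + u\right) + \left(6 + \sqrt{3}\right)) = - (6 + s + u + \sqrt{3}) = -6 - s - u - \sqrt{3}$)
$\sqrt{L{\left(9,-7 \right)} - 154} = \sqrt{\left(-6 - -7 - 9 - \sqrt{3}\right) - 154} = \sqrt{\left(-6 + 7 - 9 - \sqrt{3}\right) - 154} = \sqrt{\left(-8 - \sqrt{3}\right) - 154} = \sqrt{-162 - \sqrt{3}}$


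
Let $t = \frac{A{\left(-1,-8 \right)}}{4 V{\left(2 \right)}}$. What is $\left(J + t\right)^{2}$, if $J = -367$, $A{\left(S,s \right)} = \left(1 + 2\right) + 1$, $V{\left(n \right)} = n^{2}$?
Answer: $\frac{2152089}{16} \approx 1.3451 \cdot 10^{5}$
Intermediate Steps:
$A{\left(S,s \right)} = 4$ ($A{\left(S,s \right)} = 3 + 1 = 4$)
$t = \frac{1}{4}$ ($t = \frac{4}{4 \cdot 2^{2}} = \frac{4}{4 \cdot 4} = \frac{4}{16} = 4 \cdot \frac{1}{16} = \frac{1}{4} \approx 0.25$)
$\left(J + t\right)^{2} = \left(-367 + \frac{1}{4}\right)^{2} = \left(- \frac{1467}{4}\right)^{2} = \frac{2152089}{16}$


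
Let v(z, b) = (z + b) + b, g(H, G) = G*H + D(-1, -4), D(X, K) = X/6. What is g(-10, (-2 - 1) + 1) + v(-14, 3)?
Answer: 71/6 ≈ 11.833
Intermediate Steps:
D(X, K) = X/6 (D(X, K) = X*(⅙) = X/6)
g(H, G) = -⅙ + G*H (g(H, G) = G*H + (⅙)*(-1) = G*H - ⅙ = -⅙ + G*H)
v(z, b) = z + 2*b (v(z, b) = (b + z) + b = z + 2*b)
g(-10, (-2 - 1) + 1) + v(-14, 3) = (-⅙ + ((-2 - 1) + 1)*(-10)) + (-14 + 2*3) = (-⅙ + (-3 + 1)*(-10)) + (-14 + 6) = (-⅙ - 2*(-10)) - 8 = (-⅙ + 20) - 8 = 119/6 - 8 = 71/6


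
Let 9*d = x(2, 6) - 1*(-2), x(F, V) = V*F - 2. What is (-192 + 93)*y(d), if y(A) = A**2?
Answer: -176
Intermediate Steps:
x(F, V) = -2 + F*V (x(F, V) = F*V - 2 = -2 + F*V)
d = 4/3 (d = ((-2 + 2*6) - 1*(-2))/9 = ((-2 + 12) + 2)/9 = (10 + 2)/9 = (1/9)*12 = 4/3 ≈ 1.3333)
(-192 + 93)*y(d) = (-192 + 93)*(4/3)**2 = -99*16/9 = -176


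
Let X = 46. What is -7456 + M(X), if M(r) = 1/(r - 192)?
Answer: -1088577/146 ≈ -7456.0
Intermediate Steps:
M(r) = 1/(-192 + r)
-7456 + M(X) = -7456 + 1/(-192 + 46) = -7456 + 1/(-146) = -7456 - 1/146 = -1088577/146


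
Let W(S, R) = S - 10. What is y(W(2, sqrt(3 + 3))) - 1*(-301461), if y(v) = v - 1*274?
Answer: 301179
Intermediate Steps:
W(S, R) = -10 + S
y(v) = -274 + v (y(v) = v - 274 = -274 + v)
y(W(2, sqrt(3 + 3))) - 1*(-301461) = (-274 + (-10 + 2)) - 1*(-301461) = (-274 - 8) + 301461 = -282 + 301461 = 301179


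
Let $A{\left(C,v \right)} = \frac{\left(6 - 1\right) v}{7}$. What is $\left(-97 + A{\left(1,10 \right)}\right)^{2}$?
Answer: $\frac{395641}{49} \approx 8074.3$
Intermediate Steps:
$A{\left(C,v \right)} = \frac{5 v}{7}$ ($A{\left(C,v \right)} = 5 v \frac{1}{7} = \frac{5 v}{7}$)
$\left(-97 + A{\left(1,10 \right)}\right)^{2} = \left(-97 + \frac{5}{7} \cdot 10\right)^{2} = \left(-97 + \frac{50}{7}\right)^{2} = \left(- \frac{629}{7}\right)^{2} = \frac{395641}{49}$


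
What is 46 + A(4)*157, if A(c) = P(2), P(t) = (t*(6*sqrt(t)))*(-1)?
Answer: 46 - 1884*sqrt(2) ≈ -2618.4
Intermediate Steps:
P(t) = -6*t**(3/2) (P(t) = (6*t**(3/2))*(-1) = -6*t**(3/2))
A(c) = -12*sqrt(2)
46 + A(4)*157 = 46 - 12*sqrt(2)*157 = 46 - 1884*sqrt(2)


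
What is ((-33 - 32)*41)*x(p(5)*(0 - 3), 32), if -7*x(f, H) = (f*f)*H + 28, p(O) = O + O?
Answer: 76826620/7 ≈ 1.0975e+7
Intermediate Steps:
p(O) = 2*O
x(f, H) = -4 - H*f²/7 (x(f, H) = -((f*f)*H + 28)/7 = -(f²*H + 28)/7 = -(H*f² + 28)/7 = -(28 + H*f²)/7 = -4 - H*f²/7)
((-33 - 32)*41)*x(p(5)*(0 - 3), 32) = ((-33 - 32)*41)*(-4 - ⅐*32*((2*5)*(0 - 3))²) = (-65*41)*(-4 - ⅐*32*(10*(-3))²) = -2665*(-4 - ⅐*32*(-30)²) = -2665*(-4 - ⅐*32*900) = -2665*(-4 - 28800/7) = -2665*(-28828/7) = 76826620/7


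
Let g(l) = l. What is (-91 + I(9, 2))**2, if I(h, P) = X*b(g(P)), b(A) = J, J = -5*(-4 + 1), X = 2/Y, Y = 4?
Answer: 27889/4 ≈ 6972.3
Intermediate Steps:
X = 1/2 (X = 2/4 = 2*(1/4) = 1/2 ≈ 0.50000)
J = 15 (J = -5*(-3) = 15)
b(A) = 15
I(h, P) = 15/2 (I(h, P) = (1/2)*15 = 15/2)
(-91 + I(9, 2))**2 = (-91 + 15/2)**2 = (-167/2)**2 = 27889/4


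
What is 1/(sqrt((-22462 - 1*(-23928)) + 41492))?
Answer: sqrt(42958)/42958 ≈ 0.0048248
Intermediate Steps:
1/(sqrt((-22462 - 1*(-23928)) + 41492)) = 1/(sqrt((-22462 + 23928) + 41492)) = 1/(sqrt(1466 + 41492)) = 1/(sqrt(42958)) = sqrt(42958)/42958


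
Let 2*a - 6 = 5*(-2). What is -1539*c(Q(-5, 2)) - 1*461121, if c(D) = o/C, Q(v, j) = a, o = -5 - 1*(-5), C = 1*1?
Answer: -461121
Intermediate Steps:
C = 1
o = 0 (o = -5 + 5 = 0)
a = -2 (a = 3 + (5*(-2))/2 = 3 + (1/2)*(-10) = 3 - 5 = -2)
Q(v, j) = -2
c(D) = 0 (c(D) = 0/1 = 0*1 = 0)
-1539*c(Q(-5, 2)) - 1*461121 = -1539*0 - 1*461121 = 0 - 461121 = -461121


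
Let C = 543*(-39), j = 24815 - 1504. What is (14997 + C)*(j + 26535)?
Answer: -308048280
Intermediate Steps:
j = 23311
C = -21177
(14997 + C)*(j + 26535) = (14997 - 21177)*(23311 + 26535) = -6180*49846 = -308048280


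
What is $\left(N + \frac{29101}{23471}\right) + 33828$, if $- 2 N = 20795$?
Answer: $\frac{1099932733}{46942} \approx 23432.0$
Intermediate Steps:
$N = - \frac{20795}{2}$ ($N = \left(- \frac{1}{2}\right) 20795 = - \frac{20795}{2} \approx -10398.0$)
$\left(N + \frac{29101}{23471}\right) + 33828 = \left(- \frac{20795}{2} + \frac{29101}{23471}\right) + 33828 = - \frac{488021243}{46942} + 33828 = \frac{1099932733}{46942}$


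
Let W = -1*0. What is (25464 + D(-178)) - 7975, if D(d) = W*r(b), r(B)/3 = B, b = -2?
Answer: 17489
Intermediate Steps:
r(B) = 3*B
W = 0
D(d) = 0 (D(d) = 0*(3*(-2)) = 0*(-6) = 0)
(25464 + D(-178)) - 7975 = (25464 + 0) - 7975 = 25464 - 7975 = 17489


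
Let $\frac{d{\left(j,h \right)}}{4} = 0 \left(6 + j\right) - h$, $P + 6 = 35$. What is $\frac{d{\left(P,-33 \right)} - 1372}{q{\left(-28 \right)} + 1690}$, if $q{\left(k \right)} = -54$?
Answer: $- \frac{310}{409} \approx -0.75795$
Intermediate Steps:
$P = 29$ ($P = -6 + 35 = 29$)
$d{\left(j,h \right)} = - 4 h$ ($d{\left(j,h \right)} = 4 \left(0 \left(6 + j\right) - h\right) = 4 \left(0 - h\right) = 4 \left(- h\right) = - 4 h$)
$\frac{d{\left(P,-33 \right)} - 1372}{q{\left(-28 \right)} + 1690} = \frac{\left(-4\right) \left(-33\right) - 1372}{-54 + 1690} = \frac{132 - 1372}{1636} = \left(-1240\right) \frac{1}{1636} = - \frac{310}{409}$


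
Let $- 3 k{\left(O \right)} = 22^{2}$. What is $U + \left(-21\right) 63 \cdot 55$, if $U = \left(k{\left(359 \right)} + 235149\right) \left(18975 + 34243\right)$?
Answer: $\frac{37516502639}{3} \approx 1.2505 \cdot 10^{10}$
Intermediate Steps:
$k{\left(O \right)} = - \frac{484}{3}$ ($k{\left(O \right)} = - \frac{22^{2}}{3} = \left(- \frac{1}{3}\right) 484 = - \frac{484}{3}$)
$U = \frac{37516720934}{3}$ ($U = \left(- \frac{484}{3} + 235149\right) \left(18975 + 34243\right) = \frac{704963}{3} \cdot 53218 = \frac{37516720934}{3} \approx 1.2506 \cdot 10^{10}$)
$U + \left(-21\right) 63 \cdot 55 = \frac{37516720934}{3} + \left(-21\right) 63 \cdot 55 = \frac{37516720934}{3} - 72765 = \frac{37516502639}{3}$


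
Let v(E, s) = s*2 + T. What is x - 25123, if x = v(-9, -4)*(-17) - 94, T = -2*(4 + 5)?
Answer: -24775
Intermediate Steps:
T = -18 (T = -2*9 = -18)
v(E, s) = -18 + 2*s (v(E, s) = s*2 - 18 = 2*s - 18 = -18 + 2*s)
x = 348 (x = (-18 + 2*(-4))*(-17) - 94 = (-18 - 8)*(-17) - 94 = -26*(-17) - 94 = 442 - 94 = 348)
x - 25123 = 348 - 25123 = -24775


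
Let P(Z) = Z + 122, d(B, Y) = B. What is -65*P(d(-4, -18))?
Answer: -7670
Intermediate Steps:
P(Z) = 122 + Z
-65*P(d(-4, -18)) = -65*(122 - 4) = -65*118 = -7670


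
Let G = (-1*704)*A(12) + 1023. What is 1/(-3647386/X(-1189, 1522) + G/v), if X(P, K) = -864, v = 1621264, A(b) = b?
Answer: 21887064/92396393761 ≈ 0.00023688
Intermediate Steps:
G = -7425 (G = -1*704*12 + 1023 = -704*12 + 1023 = -8448 + 1023 = -7425)
1/(-3647386/X(-1189, 1522) + G/v) = 1/(-3647386/(-864) - 7425/1621264) = 1/(-3647386*(-1/864) - 7425*1/1621264) = 1/(1823693/432 - 7425/1621264) = 1/(92396393761/21887064) = 21887064/92396393761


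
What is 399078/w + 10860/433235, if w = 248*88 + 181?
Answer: 3847411814/211851915 ≈ 18.161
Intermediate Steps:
w = 22005 (w = 21824 + 181 = 22005)
399078/w + 10860/433235 = 399078/22005 + 10860/433235 = 399078*(1/22005) + 10860*(1/433235) = 44342/2445 + 2172/86647 = 3847411814/211851915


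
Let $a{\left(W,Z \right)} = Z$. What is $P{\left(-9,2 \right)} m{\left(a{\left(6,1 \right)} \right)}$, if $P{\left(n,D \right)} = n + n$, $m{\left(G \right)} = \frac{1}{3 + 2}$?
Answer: $- \frac{18}{5} \approx -3.6$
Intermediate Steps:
$m{\left(G \right)} = \frac{1}{5}$
$P{\left(n,D \right)} = 2 n$
$P{\left(-9,2 \right)} m{\left(a{\left(6,1 \right)} \right)} = 2 \left(-9\right) \frac{1}{5} = \left(-18\right) \frac{1}{5} = - \frac{18}{5}$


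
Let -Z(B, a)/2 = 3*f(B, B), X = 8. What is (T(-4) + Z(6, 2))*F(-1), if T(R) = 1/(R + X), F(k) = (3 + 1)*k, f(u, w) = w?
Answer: 143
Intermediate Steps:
Z(B, a) = -6*B
F(k) = 4*k
T(R) = 1/(8 + R) (T(R) = 1/(R + 8) = 1/(8 + R))
(T(-4) + Z(6, 2))*F(-1) = (1/(8 - 4) - 6*6)*(4*(-1)) = (1/4 - 36)*(-4) = -143/4*(-4) = 143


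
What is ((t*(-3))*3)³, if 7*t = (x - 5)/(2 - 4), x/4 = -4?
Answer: -19683/8 ≈ -2460.4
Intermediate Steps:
x = -16 (x = 4*(-4) = -16)
t = 3/2 (t = ((-16 - 5)/(2 - 4))/7 = (-21/(-2))/7 = (-21*(-½))/7 = (⅐)*(21/2) = 3/2 ≈ 1.5000)
((t*(-3))*3)³ = (((3/2)*(-3))*3)³ = (-9/2*3)³ = (-27/2)³ = -19683/8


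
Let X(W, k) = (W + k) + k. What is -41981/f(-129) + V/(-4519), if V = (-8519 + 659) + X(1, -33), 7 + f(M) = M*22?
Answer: 212258764/12856555 ≈ 16.510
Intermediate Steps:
X(W, k) = W + 2*k
f(M) = -7 + 22*M (f(M) = -7 + M*22 = -7 + 22*M)
V = -7925 (V = (-8519 + 659) + (1 + 2*(-33)) = -7860 + (1 - 66) = -7860 - 65 = -7925)
-41981/f(-129) + V/(-4519) = -41981/(-7 + 22*(-129)) - 7925/(-4519) = -41981/(-7 - 2838) - 7925*(-1/4519) = -41981/(-2845) + 7925/4519 = -41981*(-1/2845) + 7925/4519 = 41981/2845 + 7925/4519 = 212258764/12856555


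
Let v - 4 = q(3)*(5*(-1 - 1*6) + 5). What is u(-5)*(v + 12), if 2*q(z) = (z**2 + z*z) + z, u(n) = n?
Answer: 1495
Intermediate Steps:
q(z) = z**2 + z/2 (q(z) = ((z**2 + z*z) + z)/2 = ((z**2 + z**2) + z)/2 = (2*z**2 + z)/2 = (z + 2*z**2)/2 = z**2 + z/2)
v = -311 (v = 4 + (3*(1/2 + 3))*(5*(-1 - 1*6) + 5) = 4 + (3*(7/2))*(5*(-1 - 6) + 5) = 4 + 21*(5*(-7) + 5)/2 = 4 + 21*(-35 + 5)/2 = 4 + (21/2)*(-30) = 4 - 315 = -311)
u(-5)*(v + 12) = -5*(-311 + 12) = -5*(-299) = 1495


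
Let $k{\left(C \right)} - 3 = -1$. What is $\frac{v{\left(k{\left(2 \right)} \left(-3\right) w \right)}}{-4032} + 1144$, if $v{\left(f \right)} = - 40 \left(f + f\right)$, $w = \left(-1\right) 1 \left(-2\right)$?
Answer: $\frac{24019}{21} \approx 1143.8$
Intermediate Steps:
$w = 2$ ($w = \left(-1\right) \left(-2\right) = 2$)
$k{\left(C \right)} = 2$ ($k{\left(C \right)} = 3 - 1 = 2$)
$v{\left(f \right)} = - 80 f$ ($v{\left(f \right)} = - 40 \cdot 2 f = - 80 f$)
$\frac{v{\left(k{\left(2 \right)} \left(-3\right) w \right)}}{-4032} + 1144 = \frac{\left(-80\right) 2 \left(-3\right) 2}{-4032} + 1144 = - 80 \left(\left(-6\right) 2\right) \left(- \frac{1}{4032}\right) + 1144 = \left(-80\right) \left(-12\right) \left(- \frac{1}{4032}\right) + 1144 = 960 \left(- \frac{1}{4032}\right) + 1144 = - \frac{5}{21} + 1144 = \frac{24019}{21}$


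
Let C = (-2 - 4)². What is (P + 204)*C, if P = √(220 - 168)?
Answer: 7344 + 72*√13 ≈ 7603.6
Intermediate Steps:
C = 36 (C = (-6)² = 36)
P = 2*√13 (P = √52 = 2*√13 ≈ 7.2111)
(P + 204)*C = (2*√13 + 204)*36 = (204 + 2*√13)*36 = 7344 + 72*√13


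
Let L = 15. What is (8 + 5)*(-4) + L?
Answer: -37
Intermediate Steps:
(8 + 5)*(-4) + L = (8 + 5)*(-4) + 15 = 13*(-4) + 15 = -52 + 15 = -37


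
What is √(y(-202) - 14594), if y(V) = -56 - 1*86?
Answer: 4*I*√921 ≈ 121.39*I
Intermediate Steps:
y(V) = -142 (y(V) = -56 - 86 = -142)
√(y(-202) - 14594) = √(-142 - 14594) = √(-14736) = 4*I*√921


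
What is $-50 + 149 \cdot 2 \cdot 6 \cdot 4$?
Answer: $7102$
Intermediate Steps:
$-50 + 149 \cdot 2 \cdot 6 \cdot 4 = -50 + 149 \cdot 12 \cdot 4 = -50 + 149 \cdot 48 = -50 + 7152 = 7102$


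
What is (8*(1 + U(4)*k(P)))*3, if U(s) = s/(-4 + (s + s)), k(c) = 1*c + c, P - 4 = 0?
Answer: 216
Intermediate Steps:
P = 4 (P = 4 + 0 = 4)
k(c) = 2*c (k(c) = c + c = 2*c)
U(s) = s/(-4 + 2*s)
(8*(1 + U(4)*k(P)))*3 = (8*(1 + ((½)*4/(-2 + 4))*(2*4)))*3 = (8*(1 + ((½)*4/2)*8))*3 = (8*(1 + ((½)*4*(½))*8))*3 = (8*(1 + 1*8))*3 = (8*(1 + 8))*3 = (8*9)*3 = 72*3 = 216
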